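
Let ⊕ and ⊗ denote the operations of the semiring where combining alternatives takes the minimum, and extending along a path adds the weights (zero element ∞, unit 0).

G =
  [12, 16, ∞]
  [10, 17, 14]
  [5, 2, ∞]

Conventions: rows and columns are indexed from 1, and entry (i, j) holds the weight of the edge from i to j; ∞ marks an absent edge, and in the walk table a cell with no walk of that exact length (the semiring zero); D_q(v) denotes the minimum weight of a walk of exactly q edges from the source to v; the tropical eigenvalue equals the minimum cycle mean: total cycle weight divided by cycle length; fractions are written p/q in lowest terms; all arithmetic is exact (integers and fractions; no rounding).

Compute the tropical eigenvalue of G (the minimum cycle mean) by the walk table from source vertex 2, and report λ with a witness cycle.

q=0: [∞, 0, ∞]
q=1: [10, 17, 14]
q=2: [19, 16, 31]
q=3: [26, 33, 30]
Optimal cycle mean attained by: cycle 2->3->2, total 14 + 2, length 2.
Answer: λ = 8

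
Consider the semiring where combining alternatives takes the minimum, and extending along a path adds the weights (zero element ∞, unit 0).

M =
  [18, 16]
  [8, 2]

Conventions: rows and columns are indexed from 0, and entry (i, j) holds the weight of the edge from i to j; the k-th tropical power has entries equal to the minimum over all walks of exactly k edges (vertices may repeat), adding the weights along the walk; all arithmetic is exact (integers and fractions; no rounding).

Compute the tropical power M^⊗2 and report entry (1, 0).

M^⊗2:
  [24, 18]
  [10, 4]
Key observation: the optimum is the walk 1->1->0, with weight 2 + 8 = 10.
Optimal value attained by: walk 1->1->0.
Answer: (M^⊗2)[1][0] = 10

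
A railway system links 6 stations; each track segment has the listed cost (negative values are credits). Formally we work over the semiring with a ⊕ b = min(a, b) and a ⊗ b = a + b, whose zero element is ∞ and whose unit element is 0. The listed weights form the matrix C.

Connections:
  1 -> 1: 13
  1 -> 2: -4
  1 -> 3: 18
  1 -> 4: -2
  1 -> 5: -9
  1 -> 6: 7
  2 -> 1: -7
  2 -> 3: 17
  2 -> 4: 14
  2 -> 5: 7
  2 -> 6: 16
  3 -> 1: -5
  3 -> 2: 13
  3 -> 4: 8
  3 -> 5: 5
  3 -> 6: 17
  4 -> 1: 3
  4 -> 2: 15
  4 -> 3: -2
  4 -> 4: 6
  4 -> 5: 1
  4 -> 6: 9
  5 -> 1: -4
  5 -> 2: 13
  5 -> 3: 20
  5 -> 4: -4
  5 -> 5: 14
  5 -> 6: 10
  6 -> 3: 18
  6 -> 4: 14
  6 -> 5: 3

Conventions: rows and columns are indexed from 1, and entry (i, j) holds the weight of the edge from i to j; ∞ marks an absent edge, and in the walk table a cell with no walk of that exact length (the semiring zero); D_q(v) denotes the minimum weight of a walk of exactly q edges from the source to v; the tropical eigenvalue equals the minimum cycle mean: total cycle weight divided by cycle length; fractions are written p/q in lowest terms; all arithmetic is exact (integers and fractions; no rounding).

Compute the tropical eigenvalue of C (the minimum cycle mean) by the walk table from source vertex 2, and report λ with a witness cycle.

q=0: [∞, 0, ∞, ∞, ∞, ∞]
q=1: [-7, ∞, 17, 14, 7, 16]
q=2: [3, -11, 11, -9, -16, 0]
q=3: [-20, -3, -11, -20, -8, -6]
q=4: [-17, -24, -22, -22, -29, -13]
q=5: [-33, -21, -24, -33, -26, -19]
q=6: [-30, -37, -35, -35, -42, -26]
Optimal cycle mean attained by: cycle 1->5->1, total (-9) + (-4), length 2.
Answer: λ = -13/2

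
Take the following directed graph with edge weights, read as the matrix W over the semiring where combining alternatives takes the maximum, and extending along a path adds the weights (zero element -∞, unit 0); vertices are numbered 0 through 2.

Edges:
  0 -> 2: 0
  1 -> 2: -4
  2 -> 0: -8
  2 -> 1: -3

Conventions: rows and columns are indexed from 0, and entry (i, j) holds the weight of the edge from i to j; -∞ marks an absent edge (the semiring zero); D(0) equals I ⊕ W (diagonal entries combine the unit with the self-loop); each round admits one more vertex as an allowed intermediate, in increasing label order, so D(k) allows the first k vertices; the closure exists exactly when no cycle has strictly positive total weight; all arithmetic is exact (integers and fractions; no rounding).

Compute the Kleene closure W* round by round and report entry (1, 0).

D(0):
  [0, -∞, 0]
  [-∞, 0, -4]
  [-8, -3, 0]
D(1):
  [0, -∞, 0]
  [-∞, 0, -4]
  [-8, -3, 0]
D(2):
  [0, -∞, 0]
  [-∞, 0, -4]
  [-8, -3, 0]
D(3):
  [0, -3, 0]
  [-12, 0, -4]
  [-8, -3, 0]
Answer: W*[1][0] = -12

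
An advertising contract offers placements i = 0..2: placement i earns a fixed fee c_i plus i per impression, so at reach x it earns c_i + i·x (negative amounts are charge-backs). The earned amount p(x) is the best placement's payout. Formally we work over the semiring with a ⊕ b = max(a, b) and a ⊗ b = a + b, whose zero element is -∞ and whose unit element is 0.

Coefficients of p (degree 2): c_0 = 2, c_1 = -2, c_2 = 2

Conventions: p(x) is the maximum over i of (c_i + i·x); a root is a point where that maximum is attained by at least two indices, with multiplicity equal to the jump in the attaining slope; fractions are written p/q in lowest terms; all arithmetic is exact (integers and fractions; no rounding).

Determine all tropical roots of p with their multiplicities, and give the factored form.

hull edge (i=0, c=2) to (i=2, c=2): slope 0, span 2
Factored form: p(x) = 2 ⊗ (x ⊕ 0) ⊗ (x ⊕ 0)
Answer: roots = 0 (mult 2)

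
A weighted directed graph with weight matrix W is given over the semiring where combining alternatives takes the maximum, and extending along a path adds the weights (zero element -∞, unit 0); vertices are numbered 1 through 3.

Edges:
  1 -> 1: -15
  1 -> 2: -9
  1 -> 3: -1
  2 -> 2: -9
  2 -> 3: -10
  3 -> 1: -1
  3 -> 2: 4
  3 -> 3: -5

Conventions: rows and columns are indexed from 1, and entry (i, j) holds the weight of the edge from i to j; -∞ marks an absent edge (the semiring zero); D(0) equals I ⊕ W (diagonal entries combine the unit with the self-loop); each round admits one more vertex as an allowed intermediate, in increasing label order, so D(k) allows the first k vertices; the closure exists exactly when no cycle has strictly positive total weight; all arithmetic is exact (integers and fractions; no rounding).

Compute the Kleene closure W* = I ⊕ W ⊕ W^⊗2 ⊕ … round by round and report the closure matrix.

D(0):
  [0, -9, -1]
  [-∞, 0, -10]
  [-1, 4, 0]
D(1):
  [0, -9, -1]
  [-∞, 0, -10]
  [-1, 4, 0]
D(2):
  [0, -9, -1]
  [-∞, 0, -10]
  [-1, 4, 0]
D(3):
  [0, 3, -1]
  [-11, 0, -10]
  [-1, 4, 0]
Answer: W* = [[0, 3, -1], [-11, 0, -10], [-1, 4, 0]]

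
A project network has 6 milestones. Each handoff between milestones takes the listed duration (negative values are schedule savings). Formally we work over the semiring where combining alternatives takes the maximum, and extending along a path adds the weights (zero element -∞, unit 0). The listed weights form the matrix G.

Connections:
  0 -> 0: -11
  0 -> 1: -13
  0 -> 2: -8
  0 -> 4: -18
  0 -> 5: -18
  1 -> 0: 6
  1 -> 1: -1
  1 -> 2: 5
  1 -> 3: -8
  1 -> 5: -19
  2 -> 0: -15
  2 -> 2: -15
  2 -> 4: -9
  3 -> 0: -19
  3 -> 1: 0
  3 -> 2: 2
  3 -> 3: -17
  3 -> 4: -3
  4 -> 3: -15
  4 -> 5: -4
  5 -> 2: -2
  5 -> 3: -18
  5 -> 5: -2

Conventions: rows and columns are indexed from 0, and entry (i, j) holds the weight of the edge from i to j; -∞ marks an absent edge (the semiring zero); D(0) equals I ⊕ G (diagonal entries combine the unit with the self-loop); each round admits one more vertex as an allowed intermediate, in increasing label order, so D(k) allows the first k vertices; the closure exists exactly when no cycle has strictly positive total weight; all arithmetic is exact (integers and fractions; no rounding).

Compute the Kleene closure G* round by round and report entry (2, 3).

D(0):
  [0, -13, -8, -∞, -18, -18]
  [6, 0, 5, -8, -∞, -19]
  [-15, -∞, 0, -∞, -9, -∞]
  [-19, 0, 2, 0, -3, -∞]
  [-∞, -∞, -∞, -15, 0, -4]
  [-∞, -∞, -2, -18, -∞, 0]
D(1):
  [0, -13, -8, -∞, -18, -18]
  [6, 0, 5, -8, -12, -12]
  [-15, -28, 0, -∞, -9, -33]
  [-19, 0, 2, 0, -3, -37]
  [-∞, -∞, -∞, -15, 0, -4]
  [-∞, -∞, -2, -18, -∞, 0]
D(2):
  [0, -13, -8, -21, -18, -18]
  [6, 0, 5, -8, -12, -12]
  [-15, -28, 0, -36, -9, -33]
  [6, 0, 5, 0, -3, -12]
  [-∞, -∞, -∞, -15, 0, -4]
  [-∞, -∞, -2, -18, -∞, 0]
D(3):
  [0, -13, -8, -21, -17, -18]
  [6, 0, 5, -8, -4, -12]
  [-15, -28, 0, -36, -9, -33]
  [6, 0, 5, 0, -3, -12]
  [-∞, -∞, -∞, -15, 0, -4]
  [-17, -30, -2, -18, -11, 0]
D(4):
  [0, -13, -8, -21, -17, -18]
  [6, 0, 5, -8, -4, -12]
  [-15, -28, 0, -36, -9, -33]
  [6, 0, 5, 0, -3, -12]
  [-9, -15, -10, -15, 0, -4]
  [-12, -18, -2, -18, -11, 0]
D(5):
  [0, -13, -8, -21, -17, -18]
  [6, 0, 5, -8, -4, -8]
  [-15, -24, 0, -24, -9, -13]
  [6, 0, 5, 0, -3, -7]
  [-9, -15, -10, -15, 0, -4]
  [-12, -18, -2, -18, -11, 0]
D(6):
  [0, -13, -8, -21, -17, -18]
  [6, 0, 5, -8, -4, -8]
  [-15, -24, 0, -24, -9, -13]
  [6, 0, 5, 0, -3, -7]
  [-9, -15, -6, -15, 0, -4]
  [-12, -18, -2, -18, -11, 0]
Answer: G*[2][3] = -24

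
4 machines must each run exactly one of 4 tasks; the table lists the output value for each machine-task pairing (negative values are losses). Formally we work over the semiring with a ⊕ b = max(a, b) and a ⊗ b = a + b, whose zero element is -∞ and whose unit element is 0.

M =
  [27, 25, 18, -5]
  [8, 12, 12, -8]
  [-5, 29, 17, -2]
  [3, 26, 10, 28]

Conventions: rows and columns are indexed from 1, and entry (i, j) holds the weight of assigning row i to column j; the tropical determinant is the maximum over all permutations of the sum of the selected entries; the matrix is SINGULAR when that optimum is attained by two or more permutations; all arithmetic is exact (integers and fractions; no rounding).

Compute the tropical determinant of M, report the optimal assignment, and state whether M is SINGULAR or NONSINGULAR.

σ = (1, 2, 3, 4): 27 + 12 + 17 + 28 = 84
σ = (1, 2, 4, 3): 27 + 12 + (-2) + 10 = 47
σ = (1, 3, 2, 4): 27 + 12 + 29 + 28 = 96
σ = (1, 3, 4, 2): 27 + 12 + (-2) + 26 = 63
σ = (1, 4, 2, 3): 27 + (-8) + 29 + 10 = 58
σ = (1, 4, 3, 2): 27 + (-8) + 17 + 26 = 62
σ = (2, 1, 3, 4): 25 + 8 + 17 + 28 = 78
σ = (2, 1, 4, 3): 25 + 8 + (-2) + 10 = 41
σ = (2, 3, 1, 4): 25 + 12 + (-5) + 28 = 60
σ = (2, 3, 4, 1): 25 + 12 + (-2) + 3 = 38
σ = (2, 4, 1, 3): 25 + (-8) + (-5) + 10 = 22
σ = (2, 4, 3, 1): 25 + (-8) + 17 + 3 = 37
σ = (3, 1, 2, 4): 18 + 8 + 29 + 28 = 83
σ = (3, 1, 4, 2): 18 + 8 + (-2) + 26 = 50
σ = (3, 2, 1, 4): 18 + 12 + (-5) + 28 = 53
σ = (3, 2, 4, 1): 18 + 12 + (-2) + 3 = 31
σ = (3, 4, 1, 2): 18 + (-8) + (-5) + 26 = 31
σ = (3, 4, 2, 1): 18 + (-8) + 29 + 3 = 42
σ = (4, 1, 2, 3): (-5) + 8 + 29 + 10 = 42
σ = (4, 1, 3, 2): (-5) + 8 + 17 + 26 = 46
σ = (4, 2, 1, 3): (-5) + 12 + (-5) + 10 = 12
σ = (4, 2, 3, 1): (-5) + 12 + 17 + 3 = 27
σ = (4, 3, 1, 2): (-5) + 12 + (-5) + 26 = 28
σ = (4, 3, 2, 1): (-5) + 12 + 29 + 3 = 39
Optimal value attained by: σ = (1, 3, 2, 4).
Answer: det⊕(M) = 96; verdict: NONSINGULAR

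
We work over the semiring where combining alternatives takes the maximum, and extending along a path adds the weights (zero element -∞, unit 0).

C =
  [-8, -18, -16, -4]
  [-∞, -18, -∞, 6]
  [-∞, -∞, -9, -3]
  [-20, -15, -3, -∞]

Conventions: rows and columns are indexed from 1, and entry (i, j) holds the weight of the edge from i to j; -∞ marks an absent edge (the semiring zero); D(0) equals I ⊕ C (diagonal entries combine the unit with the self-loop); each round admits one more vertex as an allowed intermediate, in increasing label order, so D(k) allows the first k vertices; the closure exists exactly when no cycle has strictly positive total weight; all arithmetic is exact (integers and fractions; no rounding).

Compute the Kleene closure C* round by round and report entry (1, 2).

D(0):
  [0, -18, -16, -4]
  [-∞, 0, -∞, 6]
  [-∞, -∞, 0, -3]
  [-20, -15, -3, 0]
D(1):
  [0, -18, -16, -4]
  [-∞, 0, -∞, 6]
  [-∞, -∞, 0, -3]
  [-20, -15, -3, 0]
D(2):
  [0, -18, -16, -4]
  [-∞, 0, -∞, 6]
  [-∞, -∞, 0, -3]
  [-20, -15, -3, 0]
D(3):
  [0, -18, -16, -4]
  [-∞, 0, -∞, 6]
  [-∞, -∞, 0, -3]
  [-20, -15, -3, 0]
D(4):
  [0, -18, -7, -4]
  [-14, 0, 3, 6]
  [-23, -18, 0, -3]
  [-20, -15, -3, 0]
Answer: C*[1][2] = -18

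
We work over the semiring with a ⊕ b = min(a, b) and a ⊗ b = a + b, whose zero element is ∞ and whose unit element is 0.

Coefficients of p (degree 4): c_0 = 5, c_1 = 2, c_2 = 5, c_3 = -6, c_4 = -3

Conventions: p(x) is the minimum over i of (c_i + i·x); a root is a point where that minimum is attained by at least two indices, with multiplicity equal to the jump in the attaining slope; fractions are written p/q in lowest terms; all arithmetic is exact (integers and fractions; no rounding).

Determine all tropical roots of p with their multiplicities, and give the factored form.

hull edge (i=0, c=5) to (i=3, c=-6): slope -11/3, span 3
hull edge (i=3, c=-6) to (i=4, c=-3): slope 3, span 1
Factored form: p(x) = -3 ⊗ (x ⊕ (-3)) ⊗ (x ⊕ 11/3) ⊗ (x ⊕ 11/3) ⊗ (x ⊕ 11/3)
Answer: roots = -3 (mult 1), 11/3 (mult 3)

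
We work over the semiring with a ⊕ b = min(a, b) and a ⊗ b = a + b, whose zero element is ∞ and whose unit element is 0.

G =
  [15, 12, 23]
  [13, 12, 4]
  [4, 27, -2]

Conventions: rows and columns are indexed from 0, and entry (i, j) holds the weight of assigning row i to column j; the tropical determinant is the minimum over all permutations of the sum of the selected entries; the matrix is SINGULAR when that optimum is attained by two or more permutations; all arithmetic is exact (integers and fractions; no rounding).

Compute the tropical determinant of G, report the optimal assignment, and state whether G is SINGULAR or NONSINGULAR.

σ = (0, 1, 2): 15 + 12 + (-2) = 25
σ = (0, 2, 1): 15 + 4 + 27 = 46
σ = (1, 0, 2): 12 + 13 + (-2) = 23
σ = (1, 2, 0): 12 + 4 + 4 = 20
σ = (2, 0, 1): 23 + 13 + 27 = 63
σ = (2, 1, 0): 23 + 12 + 4 = 39
Optimal value attained by: σ = (1, 2, 0).
Answer: det⊕(G) = 20; verdict: NONSINGULAR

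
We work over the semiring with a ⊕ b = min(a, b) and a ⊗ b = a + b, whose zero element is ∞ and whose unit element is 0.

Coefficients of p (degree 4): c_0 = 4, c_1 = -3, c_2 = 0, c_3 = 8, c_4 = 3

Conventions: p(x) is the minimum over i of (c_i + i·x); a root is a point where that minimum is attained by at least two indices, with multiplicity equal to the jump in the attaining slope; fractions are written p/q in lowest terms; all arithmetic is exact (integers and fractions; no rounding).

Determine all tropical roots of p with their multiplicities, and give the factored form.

hull edge (i=0, c=4) to (i=1, c=-3): slope -7, span 1
hull edge (i=1, c=-3) to (i=4, c=3): slope 2, span 3
Factored form: p(x) = 3 ⊗ (x ⊕ (-2)) ⊗ (x ⊕ (-2)) ⊗ (x ⊕ (-2)) ⊗ (x ⊕ 7)
Answer: roots = -2 (mult 3), 7 (mult 1)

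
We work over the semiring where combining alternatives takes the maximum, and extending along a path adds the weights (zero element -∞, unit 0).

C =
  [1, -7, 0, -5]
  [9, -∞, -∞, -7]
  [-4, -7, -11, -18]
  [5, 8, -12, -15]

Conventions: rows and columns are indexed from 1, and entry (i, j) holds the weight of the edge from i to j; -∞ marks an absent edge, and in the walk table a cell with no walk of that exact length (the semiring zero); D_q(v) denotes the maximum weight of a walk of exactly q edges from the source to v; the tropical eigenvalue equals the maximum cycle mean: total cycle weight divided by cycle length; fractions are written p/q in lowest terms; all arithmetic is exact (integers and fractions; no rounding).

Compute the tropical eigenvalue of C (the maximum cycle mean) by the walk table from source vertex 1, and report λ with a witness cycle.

q=0: [0, -∞, -∞, -∞]
q=1: [1, -7, 0, -5]
q=2: [2, 3, 1, -4]
q=3: [12, 4, 2, -3]
q=4: [13, 5, 12, 7]
Optimal cycle mean attained by: cycle 1->4->2->1, total (-5) + 8 + 9, length 3.
Answer: λ = 4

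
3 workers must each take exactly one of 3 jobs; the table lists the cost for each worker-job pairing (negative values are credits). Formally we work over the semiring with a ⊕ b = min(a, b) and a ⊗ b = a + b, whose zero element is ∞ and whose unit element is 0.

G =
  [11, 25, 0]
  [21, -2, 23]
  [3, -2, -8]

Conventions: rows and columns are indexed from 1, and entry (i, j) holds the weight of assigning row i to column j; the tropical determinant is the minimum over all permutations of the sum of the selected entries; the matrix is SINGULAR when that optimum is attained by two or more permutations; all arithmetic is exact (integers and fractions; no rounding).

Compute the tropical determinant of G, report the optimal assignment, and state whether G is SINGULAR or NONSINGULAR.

σ = (1, 2, 3): 11 + (-2) + (-8) = 1
σ = (1, 3, 2): 11 + 23 + (-2) = 32
σ = (2, 1, 3): 25 + 21 + (-8) = 38
σ = (2, 3, 1): 25 + 23 + 3 = 51
σ = (3, 1, 2): 0 + 21 + (-2) = 19
σ = (3, 2, 1): 0 + (-2) + 3 = 1
Optimal value attained by: σ = (1, 2, 3).
Answer: det⊕(G) = 1; verdict: SINGULAR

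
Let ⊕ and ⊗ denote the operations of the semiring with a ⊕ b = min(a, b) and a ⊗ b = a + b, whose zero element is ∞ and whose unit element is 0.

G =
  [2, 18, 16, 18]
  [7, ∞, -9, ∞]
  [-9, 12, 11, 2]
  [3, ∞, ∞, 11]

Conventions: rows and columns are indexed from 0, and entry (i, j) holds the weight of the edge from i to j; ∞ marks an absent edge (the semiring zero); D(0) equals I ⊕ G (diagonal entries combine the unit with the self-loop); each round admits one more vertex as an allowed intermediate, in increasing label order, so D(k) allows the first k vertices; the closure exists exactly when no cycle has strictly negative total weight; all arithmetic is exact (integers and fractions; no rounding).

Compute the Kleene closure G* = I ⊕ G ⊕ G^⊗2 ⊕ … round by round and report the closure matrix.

D(0):
  [0, 18, 16, 18]
  [7, 0, -9, ∞]
  [-9, 12, 0, 2]
  [3, ∞, ∞, 0]
D(1):
  [0, 18, 16, 18]
  [7, 0, -9, 25]
  [-9, 9, 0, 2]
  [3, 21, 19, 0]
D(2):
  [0, 18, 9, 18]
  [7, 0, -9, 25]
  [-9, 9, 0, 2]
  [3, 21, 12, 0]
D(3):
  [0, 18, 9, 11]
  [-18, 0, -9, -7]
  [-9, 9, 0, 2]
  [3, 21, 12, 0]
D(4):
  [0, 18, 9, 11]
  [-18, 0, -9, -7]
  [-9, 9, 0, 2]
  [3, 21, 12, 0]
Answer: G* = [[0, 18, 9, 11], [-18, 0, -9, -7], [-9, 9, 0, 2], [3, 21, 12, 0]]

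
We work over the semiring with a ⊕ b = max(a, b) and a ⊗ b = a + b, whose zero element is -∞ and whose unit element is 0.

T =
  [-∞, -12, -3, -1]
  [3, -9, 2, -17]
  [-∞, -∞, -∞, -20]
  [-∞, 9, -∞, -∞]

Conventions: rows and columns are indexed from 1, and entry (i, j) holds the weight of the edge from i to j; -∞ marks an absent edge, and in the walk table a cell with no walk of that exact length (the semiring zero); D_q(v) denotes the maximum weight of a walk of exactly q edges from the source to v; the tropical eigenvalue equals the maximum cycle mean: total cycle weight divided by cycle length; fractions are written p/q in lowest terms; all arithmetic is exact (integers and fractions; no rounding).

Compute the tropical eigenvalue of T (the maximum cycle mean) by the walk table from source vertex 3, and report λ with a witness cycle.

q=0: [-∞, -∞, 0, -∞]
q=1: [-∞, -∞, -∞, -20]
q=2: [-∞, -11, -∞, -∞]
q=3: [-8, -20, -9, -28]
q=4: [-17, -19, -11, -9]
Optimal cycle mean attained by: cycle 1->4->2->1, total (-1) + 9 + 3, length 3.
Answer: λ = 11/3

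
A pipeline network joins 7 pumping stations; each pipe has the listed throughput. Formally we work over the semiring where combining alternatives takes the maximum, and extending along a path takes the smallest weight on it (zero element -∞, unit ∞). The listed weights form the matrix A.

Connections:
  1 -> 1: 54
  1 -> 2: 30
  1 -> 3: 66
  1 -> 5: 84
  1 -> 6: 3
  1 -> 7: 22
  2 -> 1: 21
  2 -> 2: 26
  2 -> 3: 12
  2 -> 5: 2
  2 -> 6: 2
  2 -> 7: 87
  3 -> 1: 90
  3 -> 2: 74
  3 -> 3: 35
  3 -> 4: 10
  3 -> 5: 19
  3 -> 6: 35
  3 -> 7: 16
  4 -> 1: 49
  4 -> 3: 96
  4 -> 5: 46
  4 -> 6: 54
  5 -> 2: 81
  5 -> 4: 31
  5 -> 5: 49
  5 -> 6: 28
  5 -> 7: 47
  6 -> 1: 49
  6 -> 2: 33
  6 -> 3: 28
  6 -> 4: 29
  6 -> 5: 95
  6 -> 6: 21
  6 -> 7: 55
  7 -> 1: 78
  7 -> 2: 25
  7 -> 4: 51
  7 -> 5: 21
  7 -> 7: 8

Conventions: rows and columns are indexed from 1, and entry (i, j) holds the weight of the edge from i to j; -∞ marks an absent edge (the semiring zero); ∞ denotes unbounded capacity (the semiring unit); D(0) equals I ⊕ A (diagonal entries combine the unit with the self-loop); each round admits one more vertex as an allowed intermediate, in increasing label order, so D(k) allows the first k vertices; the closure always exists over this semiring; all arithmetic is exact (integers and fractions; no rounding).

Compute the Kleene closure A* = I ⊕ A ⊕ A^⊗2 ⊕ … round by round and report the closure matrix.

D(0):
  [∞, 30, 66, -∞, 84, 3, 22]
  [21, ∞, 12, -∞, 2, 2, 87]
  [90, 74, ∞, 10, 19, 35, 16]
  [49, -∞, 96, ∞, 46, 54, -∞]
  [-∞, 81, -∞, 31, ∞, 28, 47]
  [49, 33, 28, 29, 95, ∞, 55]
  [78, 25, -∞, 51, 21, -∞, ∞]
D(1):
  [∞, 30, 66, -∞, 84, 3, 22]
  [21, ∞, 21, -∞, 21, 3, 87]
  [90, 74, ∞, 10, 84, 35, 22]
  [49, 30, 96, ∞, 49, 54, 22]
  [-∞, 81, -∞, 31, ∞, 28, 47]
  [49, 33, 49, 29, 95, ∞, 55]
  [78, 30, 66, 51, 78, 3, ∞]
D(2):
  [∞, 30, 66, -∞, 84, 3, 30]
  [21, ∞, 21, -∞, 21, 3, 87]
  [90, 74, ∞, 10, 84, 35, 74]
  [49, 30, 96, ∞, 49, 54, 30]
  [21, 81, 21, 31, ∞, 28, 81]
  [49, 33, 49, 29, 95, ∞, 55]
  [78, 30, 66, 51, 78, 3, ∞]
D(3):
  [∞, 66, 66, 10, 84, 35, 66]
  [21, ∞, 21, 10, 21, 21, 87]
  [90, 74, ∞, 10, 84, 35, 74]
  [90, 74, 96, ∞, 84, 54, 74]
  [21, 81, 21, 31, ∞, 28, 81]
  [49, 49, 49, 29, 95, ∞, 55]
  [78, 66, 66, 51, 78, 35, ∞]
D(4):
  [∞, 66, 66, 10, 84, 35, 66]
  [21, ∞, 21, 10, 21, 21, 87]
  [90, 74, ∞, 10, 84, 35, 74]
  [90, 74, 96, ∞, 84, 54, 74]
  [31, 81, 31, 31, ∞, 31, 81]
  [49, 49, 49, 29, 95, ∞, 55]
  [78, 66, 66, 51, 78, 51, ∞]
D(5):
  [∞, 81, 66, 31, 84, 35, 81]
  [21, ∞, 21, 21, 21, 21, 87]
  [90, 81, ∞, 31, 84, 35, 81]
  [90, 81, 96, ∞, 84, 54, 81]
  [31, 81, 31, 31, ∞, 31, 81]
  [49, 81, 49, 31, 95, ∞, 81]
  [78, 78, 66, 51, 78, 51, ∞]
D(6):
  [∞, 81, 66, 31, 84, 35, 81]
  [21, ∞, 21, 21, 21, 21, 87]
  [90, 81, ∞, 31, 84, 35, 81]
  [90, 81, 96, ∞, 84, 54, 81]
  [31, 81, 31, 31, ∞, 31, 81]
  [49, 81, 49, 31, 95, ∞, 81]
  [78, 78, 66, 51, 78, 51, ∞]
D(7):
  [∞, 81, 66, 51, 84, 51, 81]
  [78, ∞, 66, 51, 78, 51, 87]
  [90, 81, ∞, 51, 84, 51, 81]
  [90, 81, 96, ∞, 84, 54, 81]
  [78, 81, 66, 51, ∞, 51, 81]
  [78, 81, 66, 51, 95, ∞, 81]
  [78, 78, 66, 51, 78, 51, ∞]
Answer: A* = [[∞, 81, 66, 51, 84, 51, 81], [78, ∞, 66, 51, 78, 51, 87], [90, 81, ∞, 51, 84, 51, 81], [90, 81, 96, ∞, 84, 54, 81], [78, 81, 66, 51, ∞, 51, 81], [78, 81, 66, 51, 95, ∞, 81], [78, 78, 66, 51, 78, 51, ∞]]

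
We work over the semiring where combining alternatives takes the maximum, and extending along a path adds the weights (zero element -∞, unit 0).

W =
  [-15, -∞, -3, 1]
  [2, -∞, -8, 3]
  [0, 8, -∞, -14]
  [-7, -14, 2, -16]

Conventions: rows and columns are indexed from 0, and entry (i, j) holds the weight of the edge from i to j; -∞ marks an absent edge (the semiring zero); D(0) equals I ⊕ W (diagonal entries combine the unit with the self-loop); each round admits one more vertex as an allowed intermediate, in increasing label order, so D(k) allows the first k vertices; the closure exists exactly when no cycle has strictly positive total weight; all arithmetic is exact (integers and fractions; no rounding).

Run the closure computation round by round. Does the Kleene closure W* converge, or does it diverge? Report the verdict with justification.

D(0):
  [0, -∞, -3, 1]
  [2, 0, -8, 3]
  [0, 8, 0, -14]
  [-7, -14, 2, 0]
D(1):
  [0, -∞, -3, 1]
  [2, 0, -1, 3]
  [0, 8, 0, 1]
  [-7, -14, 2, 0]
Detection: at round 2, diagonal entry (2, 2) turns strictly positive.
Key observation: the cycle 2->1->0->2 has total weight 8 + 2 + (-3), which is strictly positive.
Answer: DIVERGES — positive cycle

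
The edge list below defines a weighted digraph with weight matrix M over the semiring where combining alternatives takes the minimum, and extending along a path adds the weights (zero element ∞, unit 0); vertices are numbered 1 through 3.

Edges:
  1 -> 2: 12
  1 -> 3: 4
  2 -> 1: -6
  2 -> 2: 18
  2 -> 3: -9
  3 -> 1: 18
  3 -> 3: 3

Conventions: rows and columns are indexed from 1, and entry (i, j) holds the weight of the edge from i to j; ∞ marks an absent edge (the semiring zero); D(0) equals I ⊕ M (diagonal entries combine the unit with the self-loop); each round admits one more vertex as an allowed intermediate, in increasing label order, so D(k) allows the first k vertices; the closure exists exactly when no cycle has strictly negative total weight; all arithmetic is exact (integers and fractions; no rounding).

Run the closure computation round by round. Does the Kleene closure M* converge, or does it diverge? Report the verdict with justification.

D(0):
  [0, 12, 4]
  [-6, 0, -9]
  [18, ∞, 0]
D(1):
  [0, 12, 4]
  [-6, 0, -9]
  [18, 30, 0]
D(2):
  [0, 12, 3]
  [-6, 0, -9]
  [18, 30, 0]
D(3):
  [0, 12, 3]
  [-6, 0, -9]
  [18, 30, 0]
Key observation: every diagonal entry stays at the unit through all rounds, so no improving cycle exists.
Answer: CONVERGES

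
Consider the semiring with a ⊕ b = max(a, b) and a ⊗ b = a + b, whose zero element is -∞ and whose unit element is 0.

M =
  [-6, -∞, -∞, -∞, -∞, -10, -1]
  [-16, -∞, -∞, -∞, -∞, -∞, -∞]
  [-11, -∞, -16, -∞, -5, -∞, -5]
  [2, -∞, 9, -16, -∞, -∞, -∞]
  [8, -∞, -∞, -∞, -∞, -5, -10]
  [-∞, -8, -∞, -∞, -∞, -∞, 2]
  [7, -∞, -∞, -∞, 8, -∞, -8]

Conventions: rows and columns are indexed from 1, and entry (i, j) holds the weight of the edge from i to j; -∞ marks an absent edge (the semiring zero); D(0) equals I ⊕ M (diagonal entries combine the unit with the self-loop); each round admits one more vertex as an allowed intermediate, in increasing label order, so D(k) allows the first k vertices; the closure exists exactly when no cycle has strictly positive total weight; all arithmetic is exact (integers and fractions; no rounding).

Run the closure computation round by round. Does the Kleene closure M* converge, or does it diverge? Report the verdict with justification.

D(0):
  [0, -∞, -∞, -∞, -∞, -10, -1]
  [-16, 0, -∞, -∞, -∞, -∞, -∞]
  [-11, -∞, 0, -∞, -5, -∞, -5]
  [2, -∞, 9, 0, -∞, -∞, -∞]
  [8, -∞, -∞, -∞, 0, -5, -10]
  [-∞, -8, -∞, -∞, -∞, 0, 2]
  [7, -∞, -∞, -∞, 8, -∞, 0]
Detection: at round 1, diagonal entry (7, 7) turns strictly positive.
Key observation: the cycle 7->1->7 has total weight 7 + (-1), which is strictly positive.
Answer: DIVERGES — positive cycle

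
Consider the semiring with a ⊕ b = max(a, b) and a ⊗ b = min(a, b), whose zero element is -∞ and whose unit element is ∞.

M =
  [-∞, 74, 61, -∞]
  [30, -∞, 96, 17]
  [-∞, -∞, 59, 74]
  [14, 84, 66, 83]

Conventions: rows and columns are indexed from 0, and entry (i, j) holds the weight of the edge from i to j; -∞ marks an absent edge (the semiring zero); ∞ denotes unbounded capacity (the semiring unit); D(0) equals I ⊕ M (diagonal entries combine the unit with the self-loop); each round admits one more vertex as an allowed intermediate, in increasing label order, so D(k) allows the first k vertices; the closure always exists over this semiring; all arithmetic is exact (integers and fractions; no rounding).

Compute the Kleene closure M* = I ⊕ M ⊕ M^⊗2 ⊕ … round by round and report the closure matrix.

D(0):
  [∞, 74, 61, -∞]
  [30, ∞, 96, 17]
  [-∞, -∞, ∞, 74]
  [14, 84, 66, ∞]
D(1):
  [∞, 74, 61, -∞]
  [30, ∞, 96, 17]
  [-∞, -∞, ∞, 74]
  [14, 84, 66, ∞]
D(2):
  [∞, 74, 74, 17]
  [30, ∞, 96, 17]
  [-∞, -∞, ∞, 74]
  [30, 84, 84, ∞]
D(3):
  [∞, 74, 74, 74]
  [30, ∞, 96, 74]
  [-∞, -∞, ∞, 74]
  [30, 84, 84, ∞]
D(4):
  [∞, 74, 74, 74]
  [30, ∞, 96, 74]
  [30, 74, ∞, 74]
  [30, 84, 84, ∞]
Answer: M* = [[∞, 74, 74, 74], [30, ∞, 96, 74], [30, 74, ∞, 74], [30, 84, 84, ∞]]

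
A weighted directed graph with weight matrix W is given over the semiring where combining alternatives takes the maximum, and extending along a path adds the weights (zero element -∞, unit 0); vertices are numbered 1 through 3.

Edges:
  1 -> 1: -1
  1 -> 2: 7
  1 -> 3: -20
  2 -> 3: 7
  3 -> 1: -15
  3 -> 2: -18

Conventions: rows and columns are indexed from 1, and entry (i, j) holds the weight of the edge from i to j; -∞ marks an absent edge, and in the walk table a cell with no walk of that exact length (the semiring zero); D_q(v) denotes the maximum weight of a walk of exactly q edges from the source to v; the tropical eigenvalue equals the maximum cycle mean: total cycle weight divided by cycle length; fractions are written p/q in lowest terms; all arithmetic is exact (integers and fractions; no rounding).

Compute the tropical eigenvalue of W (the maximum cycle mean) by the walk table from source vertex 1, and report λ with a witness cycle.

q=0: [0, -∞, -∞]
q=1: [-1, 7, -20]
q=2: [-2, 6, 14]
q=3: [-1, 5, 13]
Optimal cycle mean attained by: cycle 1->2->3->1, total 7 + 7 + (-15), length 3.
Answer: λ = -1/3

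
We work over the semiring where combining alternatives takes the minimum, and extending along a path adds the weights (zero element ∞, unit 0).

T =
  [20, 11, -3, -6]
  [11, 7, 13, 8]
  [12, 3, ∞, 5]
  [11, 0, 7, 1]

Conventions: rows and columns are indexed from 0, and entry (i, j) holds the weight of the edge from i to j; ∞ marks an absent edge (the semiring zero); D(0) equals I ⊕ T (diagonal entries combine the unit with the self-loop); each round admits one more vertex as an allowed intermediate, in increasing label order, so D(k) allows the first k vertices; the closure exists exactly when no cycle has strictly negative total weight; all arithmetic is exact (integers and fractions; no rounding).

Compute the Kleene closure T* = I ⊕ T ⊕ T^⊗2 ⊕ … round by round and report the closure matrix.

D(0):
  [0, 11, -3, -6]
  [11, 0, 13, 8]
  [12, 3, 0, 5]
  [11, 0, 7, 0]
D(1):
  [0, 11, -3, -6]
  [11, 0, 8, 5]
  [12, 3, 0, 5]
  [11, 0, 7, 0]
D(2):
  [0, 11, -3, -6]
  [11, 0, 8, 5]
  [12, 3, 0, 5]
  [11, 0, 7, 0]
D(3):
  [0, 0, -3, -6]
  [11, 0, 8, 5]
  [12, 3, 0, 5]
  [11, 0, 7, 0]
D(4):
  [0, -6, -3, -6]
  [11, 0, 8, 5]
  [12, 3, 0, 5]
  [11, 0, 7, 0]
Answer: T* = [[0, -6, -3, -6], [11, 0, 8, 5], [12, 3, 0, 5], [11, 0, 7, 0]]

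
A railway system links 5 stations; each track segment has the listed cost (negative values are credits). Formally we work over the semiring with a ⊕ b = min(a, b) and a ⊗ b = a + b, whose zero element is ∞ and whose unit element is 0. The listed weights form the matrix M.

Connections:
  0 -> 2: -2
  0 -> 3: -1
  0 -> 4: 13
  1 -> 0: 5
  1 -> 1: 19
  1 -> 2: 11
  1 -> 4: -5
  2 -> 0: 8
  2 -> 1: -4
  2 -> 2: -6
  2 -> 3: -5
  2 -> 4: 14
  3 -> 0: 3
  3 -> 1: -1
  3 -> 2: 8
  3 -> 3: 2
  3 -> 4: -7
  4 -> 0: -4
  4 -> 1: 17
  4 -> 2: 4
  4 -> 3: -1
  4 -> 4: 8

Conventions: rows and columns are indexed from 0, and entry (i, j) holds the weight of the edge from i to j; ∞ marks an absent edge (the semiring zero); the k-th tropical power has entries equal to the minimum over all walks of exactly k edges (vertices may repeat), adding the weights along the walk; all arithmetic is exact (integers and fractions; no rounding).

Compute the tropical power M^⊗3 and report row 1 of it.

M^⊗2:
  [2, -6, -8, -7, -8]
  [-9, 7, -1, -6, 3]
  [-2, -10, -12, -11, -12]
  [-11, 1, -3, -8, -6]
  [2, -2, -6, -5, -8]
M^⊗3:
  [-12, -12, -14, -13, -14]
  [-3, -7, -11, -10, -13]
  [-16, -16, -18, -17, -18]
  [-10, -9, -13, -12, -15]
  [-12, -10, -12, -11, -12]
Answer: row 1 of M^⊗3 = [-3, -7, -11, -10, -13]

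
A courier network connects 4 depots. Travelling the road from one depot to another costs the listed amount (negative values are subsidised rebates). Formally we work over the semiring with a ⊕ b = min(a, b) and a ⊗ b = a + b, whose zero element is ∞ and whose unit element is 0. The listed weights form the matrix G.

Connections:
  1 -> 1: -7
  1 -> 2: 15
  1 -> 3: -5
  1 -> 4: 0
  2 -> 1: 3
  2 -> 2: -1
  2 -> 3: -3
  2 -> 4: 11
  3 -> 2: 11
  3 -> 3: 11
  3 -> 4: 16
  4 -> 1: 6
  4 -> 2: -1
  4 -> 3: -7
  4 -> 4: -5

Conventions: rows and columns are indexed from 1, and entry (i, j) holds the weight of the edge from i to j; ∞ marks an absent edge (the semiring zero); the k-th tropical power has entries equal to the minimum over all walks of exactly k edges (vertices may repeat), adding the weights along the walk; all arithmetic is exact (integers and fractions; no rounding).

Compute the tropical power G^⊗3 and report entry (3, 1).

G^⊗2:
  [-14, -1, -12, -7]
  [-4, -2, -4, 3]
  [14, 10, 8, 11]
  [-1, -6, -12, -10]
G^⊗3:
  [-21, -8, -19, -14]
  [-11, -3, -9, -4]
  [7, 9, 4, 6]
  [-8, -11, -17, -15]
Key observation: the optimum is the walk 3->2->1->1, with weight 11 + 3 + (-7) = 7.
Optimal value attained by: walk 3->2->1->1.
Answer: (G^⊗3)[3][1] = 7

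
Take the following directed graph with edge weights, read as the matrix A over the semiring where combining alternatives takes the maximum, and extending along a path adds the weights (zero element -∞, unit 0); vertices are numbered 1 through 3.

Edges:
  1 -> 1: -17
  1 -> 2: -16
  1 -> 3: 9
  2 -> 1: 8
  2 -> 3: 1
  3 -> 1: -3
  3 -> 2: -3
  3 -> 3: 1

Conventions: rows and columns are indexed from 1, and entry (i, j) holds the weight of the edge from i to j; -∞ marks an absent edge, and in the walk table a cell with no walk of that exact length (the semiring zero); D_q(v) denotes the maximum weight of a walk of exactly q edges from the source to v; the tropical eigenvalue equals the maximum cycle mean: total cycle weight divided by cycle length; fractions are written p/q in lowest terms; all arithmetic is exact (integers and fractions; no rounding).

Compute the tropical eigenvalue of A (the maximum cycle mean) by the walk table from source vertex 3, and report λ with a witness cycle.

q=0: [-∞, -∞, 0]
q=1: [-3, -3, 1]
q=2: [5, -2, 6]
q=3: [6, 3, 14]
Optimal cycle mean attained by: cycle 1->3->2->1, total 9 + (-3) + 8, length 3.
Answer: λ = 14/3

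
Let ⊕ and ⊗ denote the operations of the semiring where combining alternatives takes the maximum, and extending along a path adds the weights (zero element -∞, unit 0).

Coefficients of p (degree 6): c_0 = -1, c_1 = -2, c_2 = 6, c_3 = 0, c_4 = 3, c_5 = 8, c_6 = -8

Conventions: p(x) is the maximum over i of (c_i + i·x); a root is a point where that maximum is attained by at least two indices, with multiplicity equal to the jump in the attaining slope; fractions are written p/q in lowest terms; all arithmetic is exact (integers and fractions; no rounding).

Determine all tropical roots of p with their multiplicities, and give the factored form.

hull edge (i=0, c=-1) to (i=2, c=6): slope 7/2, span 2
hull edge (i=2, c=6) to (i=5, c=8): slope 2/3, span 3
hull edge (i=5, c=8) to (i=6, c=-8): slope -16, span 1
Factored form: p(x) = -8 ⊗ (x ⊕ (-7/2)) ⊗ (x ⊕ (-7/2)) ⊗ (x ⊕ (-2/3)) ⊗ (x ⊕ (-2/3)) ⊗ (x ⊕ (-2/3)) ⊗ (x ⊕ 16)
Answer: roots = -7/2 (mult 2), -2/3 (mult 3), 16 (mult 1)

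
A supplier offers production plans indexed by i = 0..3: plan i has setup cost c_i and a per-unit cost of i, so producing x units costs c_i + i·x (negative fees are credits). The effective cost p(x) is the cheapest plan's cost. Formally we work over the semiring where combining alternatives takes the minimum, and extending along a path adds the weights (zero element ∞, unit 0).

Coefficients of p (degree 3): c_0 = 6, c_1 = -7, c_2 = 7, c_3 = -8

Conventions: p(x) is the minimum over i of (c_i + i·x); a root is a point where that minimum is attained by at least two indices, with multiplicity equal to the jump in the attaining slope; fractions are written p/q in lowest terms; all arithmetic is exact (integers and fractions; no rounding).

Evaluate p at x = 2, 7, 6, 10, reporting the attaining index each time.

p(2) = min(6+0·2=6, -7+1·2=-5, 7+2·2=11, -8+3·2=-2) = -5 (attained by i=1)
p(7) = min(6+0·7=6, -7+1·7=0, 7+2·7=21, -8+3·7=13) = 0 (attained by i=1)
p(6) = min(6+0·6=6, -7+1·6=-1, 7+2·6=19, -8+3·6=10) = -1 (attained by i=1)
p(10) = min(6+0·10=6, -7+1·10=3, 7+2·10=27, -8+3·10=22) = 3 (attained by i=1)
Answer: p(2) = -5; p(7) = 0; p(6) = -1; p(10) = 3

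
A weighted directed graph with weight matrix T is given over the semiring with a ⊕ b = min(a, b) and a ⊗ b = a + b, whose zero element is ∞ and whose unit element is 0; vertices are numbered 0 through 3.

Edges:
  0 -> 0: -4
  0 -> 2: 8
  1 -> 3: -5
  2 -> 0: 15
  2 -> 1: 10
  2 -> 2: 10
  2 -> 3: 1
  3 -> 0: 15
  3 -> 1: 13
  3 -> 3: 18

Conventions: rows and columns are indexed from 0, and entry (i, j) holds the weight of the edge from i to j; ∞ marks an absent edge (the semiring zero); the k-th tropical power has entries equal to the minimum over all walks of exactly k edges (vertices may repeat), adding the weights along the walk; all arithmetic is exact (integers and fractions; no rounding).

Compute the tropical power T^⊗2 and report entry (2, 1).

T^⊗2:
  [-8, 18, 4, 9]
  [10, 8, ∞, 13]
  [11, 14, 20, 5]
  [11, 31, 23, 8]
Key observation: the optimum is the walk 2->3->1, with weight 1 + 13 = 14.
Optimal value attained by: walk 2->3->1.
Answer: (T^⊗2)[2][1] = 14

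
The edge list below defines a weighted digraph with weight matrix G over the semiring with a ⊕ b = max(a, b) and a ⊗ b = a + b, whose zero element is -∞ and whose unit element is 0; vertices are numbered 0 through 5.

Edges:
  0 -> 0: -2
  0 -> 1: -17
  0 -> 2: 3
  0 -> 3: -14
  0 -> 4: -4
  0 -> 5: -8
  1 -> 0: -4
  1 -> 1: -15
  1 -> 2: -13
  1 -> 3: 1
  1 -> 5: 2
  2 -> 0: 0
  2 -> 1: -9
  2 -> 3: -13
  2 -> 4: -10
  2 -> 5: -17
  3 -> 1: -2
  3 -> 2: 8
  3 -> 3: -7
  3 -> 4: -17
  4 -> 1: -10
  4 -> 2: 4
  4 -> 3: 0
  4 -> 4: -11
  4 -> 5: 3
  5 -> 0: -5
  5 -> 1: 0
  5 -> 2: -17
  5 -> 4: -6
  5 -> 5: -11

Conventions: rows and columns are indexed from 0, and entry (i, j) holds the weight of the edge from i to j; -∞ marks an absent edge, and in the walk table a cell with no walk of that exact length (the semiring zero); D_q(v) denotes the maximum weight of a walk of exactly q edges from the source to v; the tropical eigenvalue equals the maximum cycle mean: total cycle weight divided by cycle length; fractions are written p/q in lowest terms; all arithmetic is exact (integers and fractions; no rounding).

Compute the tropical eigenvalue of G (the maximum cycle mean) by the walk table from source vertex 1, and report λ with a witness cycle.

q=0: [-∞, 0, -∞, -∞, -∞, -∞]
q=1: [-4, -15, -13, 1, -∞, 2]
q=2: [-3, 2, 9, -6, -4, -9]
q=3: [9, 0, 2, 3, -1, 4]
q=4: [7, 4, 12, 1, 5, 2]
q=5: [12, 3, 10, 5, 3, 8]
q=6: [10, 8, 15, 4, 8, 6]
Optimal cycle mean attained by: cycle 0->2->0, total 3 + 0, length 2.
Answer: λ = 3/2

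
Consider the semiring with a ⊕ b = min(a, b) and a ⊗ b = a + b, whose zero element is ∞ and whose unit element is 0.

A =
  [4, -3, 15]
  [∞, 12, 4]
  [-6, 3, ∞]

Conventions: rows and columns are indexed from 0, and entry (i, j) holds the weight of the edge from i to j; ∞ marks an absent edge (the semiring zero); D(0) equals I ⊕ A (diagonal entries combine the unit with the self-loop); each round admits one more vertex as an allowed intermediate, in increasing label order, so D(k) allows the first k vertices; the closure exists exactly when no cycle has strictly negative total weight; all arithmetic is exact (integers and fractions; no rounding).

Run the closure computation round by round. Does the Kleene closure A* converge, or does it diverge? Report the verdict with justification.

D(0):
  [0, -3, 15]
  [∞, 0, 4]
  [-6, 3, 0]
D(1):
  [0, -3, 15]
  [∞, 0, 4]
  [-6, -9, 0]
Detection: at round 2, diagonal entry (2, 2) turns strictly negative.
Key observation: the cycle 2->0->1->2 has total weight (-6) + (-3) + 4, which is strictly negative.
Answer: DIVERGES — negative cycle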